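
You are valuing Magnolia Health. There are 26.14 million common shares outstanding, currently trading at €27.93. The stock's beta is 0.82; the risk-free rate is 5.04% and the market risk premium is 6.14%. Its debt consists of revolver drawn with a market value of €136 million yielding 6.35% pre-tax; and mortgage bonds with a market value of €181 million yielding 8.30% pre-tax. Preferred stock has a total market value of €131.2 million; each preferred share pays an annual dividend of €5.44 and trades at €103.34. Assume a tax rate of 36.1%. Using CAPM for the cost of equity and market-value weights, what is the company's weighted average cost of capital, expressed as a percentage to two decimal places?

8.11%

Cost of equity via CAPM: Re = 5.04% + 0.82 × 6.14% = 10.0748%.
Cost of preferred: Rp = 5.44 / 103.34 = 5.2642%.
Market value of equity E = 27.93 × 26.14m = 730.0902m.
Total capital V = 730.0902 + 131.2 + 136 + 181 = 1178.2902.
Equity: weight = 730.0902/1178.2902 = 0.6196; cost = 10.0748%.
Preferred: weight = 131.2/1178.2902 = 0.1113; cost = 5.2642%.
Revolver drawn: weight = 136/1178.2902 = 0.1154; after-tax cost = 6.35% × (1 − 36.1%) = 4.0576%.
Mortgage bonds: weight = 181/1178.2902 = 0.1536; after-tax cost = 8.3% × (1 − 36.1%) = 5.3037%.
WACC = 0.6196 × 10.0748% + 0.1113 × 5.2642% + 0.1154 × 4.0576% + 0.1536 × 5.3037% = 8.1117%.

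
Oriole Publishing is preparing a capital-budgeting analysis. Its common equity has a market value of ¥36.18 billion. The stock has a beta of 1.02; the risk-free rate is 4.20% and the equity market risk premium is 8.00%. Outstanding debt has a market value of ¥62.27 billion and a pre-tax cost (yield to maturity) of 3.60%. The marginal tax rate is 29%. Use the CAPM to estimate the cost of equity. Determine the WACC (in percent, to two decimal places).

Cost of equity via CAPM: Re = 4.2% + 1.02 × 8.0% = 12.3600%.
Total capital V = 36.18 + 62.27 = 98.45.
Equity: weight = 36.18/98.45 = 0.3675; cost = 12.36%.
Debt: weight = 62.27/98.45 = 0.6325; after-tax cost = 3.6% × (1 − 29%) = 2.5560%.
WACC = 0.3675 × 12.3600% + 0.6325 × 2.5560% = 6.1589%.

6.16%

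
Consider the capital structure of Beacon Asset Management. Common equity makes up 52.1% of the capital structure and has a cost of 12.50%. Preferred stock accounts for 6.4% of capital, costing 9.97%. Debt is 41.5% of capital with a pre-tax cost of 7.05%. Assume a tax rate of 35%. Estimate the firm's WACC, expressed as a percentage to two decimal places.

After-tax cost of debt = 7.05% × (1 − 35%) = 4.5825%.
WACC = 0.521 × 12.5000% + 0.064 × 9.9700% + 0.415 × 4.5825% = 9.0523%.

9.05%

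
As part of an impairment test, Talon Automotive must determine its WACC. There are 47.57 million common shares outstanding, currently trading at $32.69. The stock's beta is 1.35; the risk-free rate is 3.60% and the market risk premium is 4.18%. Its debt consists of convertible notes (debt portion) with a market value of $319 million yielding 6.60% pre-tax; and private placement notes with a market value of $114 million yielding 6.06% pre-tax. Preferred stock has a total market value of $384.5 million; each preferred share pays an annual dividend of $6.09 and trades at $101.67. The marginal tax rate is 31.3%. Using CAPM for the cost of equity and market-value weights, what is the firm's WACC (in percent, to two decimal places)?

Cost of equity via CAPM: Re = 3.6% + 1.35 × 4.18% = 9.2430%.
Cost of preferred: Rp = 6.09 / 101.67 = 5.9900%.
Market value of equity E = 32.69 × 47.57m = 1555.0633m.
Total capital V = 1555.0633 + 384.5 + 319 + 114 = 2372.5633.
Equity: weight = 1555.0633/2372.5633 = 0.6554; cost = 9.243%.
Preferred: weight = 384.5/2372.5633 = 0.1621; cost = 5.99%.
Convertible notes (debt portion): weight = 319/2372.5633 = 0.1345; after-tax cost = 6.6% × (1 − 31.3%) = 4.5342%.
Private placement notes: weight = 114/2372.5633 = 0.0480; after-tax cost = 6.06% × (1 − 31.3%) = 4.1632%.
WACC = 0.6554 × 9.2430% + 0.1621 × 5.9900% + 0.1345 × 4.5342% + 0.0480 × 4.1632% = 7.8386%.

7.84%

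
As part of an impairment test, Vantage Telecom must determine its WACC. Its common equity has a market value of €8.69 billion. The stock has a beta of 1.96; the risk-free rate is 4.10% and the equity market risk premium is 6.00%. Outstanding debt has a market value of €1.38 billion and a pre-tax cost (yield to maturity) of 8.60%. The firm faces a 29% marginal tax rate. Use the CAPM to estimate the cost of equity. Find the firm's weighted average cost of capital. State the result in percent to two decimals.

Cost of equity via CAPM: Re = 4.1% + 1.96 × 6.0% = 15.8600%.
Total capital V = 8.69 + 1.38 = 10.07.
Equity: weight = 8.69/10.07 = 0.8630; cost = 15.86%.
Debt: weight = 1.38/10.07 = 0.1370; after-tax cost = 8.6% × (1 − 29%) = 6.1060%.
WACC = 0.8630 × 15.8600% + 0.1370 × 6.1060% = 14.5233%.

14.52%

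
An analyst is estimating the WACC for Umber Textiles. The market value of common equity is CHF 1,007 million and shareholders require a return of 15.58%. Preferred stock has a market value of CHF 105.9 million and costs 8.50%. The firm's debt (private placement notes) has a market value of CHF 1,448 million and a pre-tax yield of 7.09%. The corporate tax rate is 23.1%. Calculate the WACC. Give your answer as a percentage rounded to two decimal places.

9.56%

Total capital V = 1007 + 105.9 + 1448 = 2560.9.
Equity: weight = 1007/2560.9 = 0.3932; cost = 15.58%.
Preferred: weight = 105.9/2560.9 = 0.0414; cost = 8.5%.
Private placement notes: weight = 1448/2560.9 = 0.5654; after-tax cost = 7.09% × (1 − 23.1%) = 5.4522%.
WACC = 0.3932 × 15.5800% + 0.0414 × 8.5000% + 0.5654 × 5.4522% = 9.5607%.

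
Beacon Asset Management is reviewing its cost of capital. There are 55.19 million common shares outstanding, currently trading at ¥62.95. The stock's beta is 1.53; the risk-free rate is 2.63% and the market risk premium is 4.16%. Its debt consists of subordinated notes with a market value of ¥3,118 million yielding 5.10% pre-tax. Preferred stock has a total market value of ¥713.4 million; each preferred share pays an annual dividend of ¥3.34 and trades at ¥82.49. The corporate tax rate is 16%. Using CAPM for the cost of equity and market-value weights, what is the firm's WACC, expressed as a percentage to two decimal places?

Cost of equity via CAPM: Re = 2.63% + 1.53 × 4.16% = 8.9948%.
Cost of preferred: Rp = 3.34 / 82.49 = 4.0490%.
Market value of equity E = 62.95 × 55.19m = 3474.2105m.
Total capital V = 3474.2105 + 713.4 + 3118 = 7305.6105.
Equity: weight = 3474.2105/7305.6105 = 0.4756; cost = 8.9948%.
Preferred: weight = 713.4/7305.6105 = 0.0977; cost = 4.049%.
Subordinated notes: weight = 3118/7305.6105 = 0.4268; after-tax cost = 5.1% × (1 − 16%) = 4.2840%.
WACC = 0.4756 × 8.9948% + 0.0977 × 4.0490% + 0.4268 × 4.2840% = 6.5013%.

6.50%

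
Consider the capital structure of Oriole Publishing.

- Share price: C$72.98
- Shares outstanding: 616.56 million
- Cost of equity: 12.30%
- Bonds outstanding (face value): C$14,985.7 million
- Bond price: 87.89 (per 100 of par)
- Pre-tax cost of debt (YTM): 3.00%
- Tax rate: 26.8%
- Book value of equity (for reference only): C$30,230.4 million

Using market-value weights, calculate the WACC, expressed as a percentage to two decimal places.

10.01%

Market value of equity E = 72.98 × 616.56m = 44996.5488m. Market value of debt D = 14985.7m × 87.89/100 = 13170.93173m.
Total capital V = 44996.5488 + 13170.93173 = 58167.48053.
Equity: weight = 44996.5488/58167.48053 = 0.7736; cost = 12.3%.
Bonds outstanding: weight = 13170.93173/58167.48053 = 0.2264; after-tax cost = 3% × (1 − 26.8%) = 2.1960%.
WACC = 0.7736 × 12.3000% + 0.2264 × 2.1960% = 10.0121%.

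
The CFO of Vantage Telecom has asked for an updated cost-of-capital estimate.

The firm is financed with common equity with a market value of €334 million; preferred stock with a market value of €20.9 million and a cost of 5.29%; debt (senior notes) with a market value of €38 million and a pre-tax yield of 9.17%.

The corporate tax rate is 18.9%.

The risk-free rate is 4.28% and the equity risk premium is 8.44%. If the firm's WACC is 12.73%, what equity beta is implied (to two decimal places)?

1.13

Total capital V = 334 + 20.9 + 38 = 392.9.
Equity weight = 334/392.9 = 0.8501.
Preferred weight = 20.9/392.9 = 0.0532.
Senior notes weight = 38/392.9 = 0.0967.
Debt contribution = 0.0967 × 9.17% × (1 − 18.9%) = 0.7193%.
Preferred contribution = 0.0532 × 5.29% = 0.2814%.
Required equity contribution = 12.73% − 1.0007% = 11.7293%  ⇒  Re = 13.7978%.
CAPM: 13.7978% = 4.28% + β × 8.44%  ⇒  β = 1.1277.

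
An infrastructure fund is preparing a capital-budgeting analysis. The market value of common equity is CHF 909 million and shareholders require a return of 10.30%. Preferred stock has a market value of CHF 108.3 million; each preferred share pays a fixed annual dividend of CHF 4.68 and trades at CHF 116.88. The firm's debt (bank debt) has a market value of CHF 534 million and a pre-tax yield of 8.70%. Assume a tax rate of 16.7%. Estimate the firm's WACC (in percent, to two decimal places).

8.81%

Cost of preferred: Rp = 4.68 / 116.88 = 4.0041%.
Total capital V = 909 + 108.3 + 534 = 1551.3.
Equity: weight = 909/1551.3 = 0.5860; cost = 10.3%.
Preferred: weight = 108.3/1551.3 = 0.0698; cost = 4.0041%.
Bank debt: weight = 534/1551.3 = 0.3442; after-tax cost = 8.7% × (1 − 16.7%) = 7.2471%.
WACC = 0.5860 × 10.3000% + 0.0698 × 4.0041% + 0.3442 × 7.2471% = 8.8096%.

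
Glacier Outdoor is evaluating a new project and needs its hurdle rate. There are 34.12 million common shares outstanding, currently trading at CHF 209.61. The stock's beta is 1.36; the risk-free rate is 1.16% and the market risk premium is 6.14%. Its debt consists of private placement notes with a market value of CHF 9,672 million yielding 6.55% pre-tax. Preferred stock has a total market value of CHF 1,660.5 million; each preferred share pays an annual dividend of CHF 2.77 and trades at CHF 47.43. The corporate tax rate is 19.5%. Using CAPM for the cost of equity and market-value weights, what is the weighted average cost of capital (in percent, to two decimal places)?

Cost of equity via CAPM: Re = 1.16% + 1.36 × 6.14% = 9.5104%.
Cost of preferred: Rp = 2.77 / 47.43 = 5.8402%.
Market value of equity E = 209.61 × 34.12m = 7151.8932m.
Total capital V = 7151.8932 + 1660.5 + 9672 = 18484.3932.
Equity: weight = 7151.8932/18484.3932 = 0.3869; cost = 9.5104%.
Preferred: weight = 1660.5/18484.3932 = 0.0898; cost = 5.8402%.
Private placement notes: weight = 9672/18484.3932 = 0.5233; after-tax cost = 6.55% × (1 − 19.5%) = 5.2727%.
WACC = 0.3869 × 9.5104% + 0.0898 × 5.8402% + 0.5233 × 5.2727% = 6.9633%.

6.96%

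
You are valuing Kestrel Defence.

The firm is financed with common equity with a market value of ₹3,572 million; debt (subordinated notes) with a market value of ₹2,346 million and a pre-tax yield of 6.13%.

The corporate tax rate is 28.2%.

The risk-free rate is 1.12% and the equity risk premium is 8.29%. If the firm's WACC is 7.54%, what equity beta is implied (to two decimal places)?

Total capital V = 3572 + 2346 = 5918.
Equity weight = 3572/5918 = 0.6036.
Subordinated notes weight = 2346/5918 = 0.3964.
Debt contribution = 0.3964 × 6.13% × (1 − 28.2%) = 1.7448%.
Required equity contribution = 7.54% − 1.7448% = 5.7952%  ⇒  Re = 9.6014%.
CAPM: 9.6014% = 1.12% + β × 8.29%  ⇒  β = 1.0231.

1.02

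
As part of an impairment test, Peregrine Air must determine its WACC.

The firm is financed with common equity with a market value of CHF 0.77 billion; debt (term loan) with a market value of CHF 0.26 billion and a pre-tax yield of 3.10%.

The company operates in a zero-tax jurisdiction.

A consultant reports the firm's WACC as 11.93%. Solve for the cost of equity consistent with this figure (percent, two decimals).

Total capital V = 0.77 + 0.26 = 1.03.
Equity weight = 0.77/1.03 = 0.7476.
Term loan weight = 0.26/1.03 = 0.2524.
Debt contribution = 0.2524 × 3.1% × (1 − 0%) = 0.7825%.
Required equity contribution = 11.93% − 0.7825% = 11.1475%.
Re = 11.1475% / 0.7476 = 14.9116%.

14.91%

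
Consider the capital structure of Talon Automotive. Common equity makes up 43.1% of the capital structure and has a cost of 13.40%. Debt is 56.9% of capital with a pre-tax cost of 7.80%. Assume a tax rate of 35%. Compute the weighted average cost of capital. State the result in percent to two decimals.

8.66%

After-tax cost of debt = 7.8% × (1 − 35%) = 5.0700%.
WACC = 0.431 × 13.4000% + 0.569 × 5.0700% = 8.6602%.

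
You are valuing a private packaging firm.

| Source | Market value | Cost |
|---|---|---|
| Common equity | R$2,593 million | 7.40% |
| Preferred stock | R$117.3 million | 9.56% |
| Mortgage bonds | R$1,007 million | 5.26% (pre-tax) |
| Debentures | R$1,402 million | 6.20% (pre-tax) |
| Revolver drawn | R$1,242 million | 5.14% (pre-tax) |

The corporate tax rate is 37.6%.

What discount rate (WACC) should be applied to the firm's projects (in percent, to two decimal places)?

5.19%

Total capital V = 2593 + 117.3 + 1007 + 1402 + 1242 = 6361.3.
Equity: weight = 2593/6361.3 = 0.4076; cost = 7.4%.
Preferred: weight = 117.3/6361.3 = 0.0184; cost = 9.56%.
Mortgage bonds: weight = 1007/6361.3 = 0.1583; after-tax cost = 5.26% × (1 − 37.6%) = 3.2822%.
Debentures: weight = 1402/6361.3 = 0.2204; after-tax cost = 6.2% × (1 − 37.6%) = 3.8688%.
Revolver drawn: weight = 1242/6361.3 = 0.1952; after-tax cost = 5.14% × (1 − 37.6%) = 3.2074%.
WACC = 0.4076 × 7.4000% + 0.0184 × 9.5600% + 0.1583 × 3.2822% + 0.2204 × 3.8688% + 0.1952 × 3.2074% = 5.1911%.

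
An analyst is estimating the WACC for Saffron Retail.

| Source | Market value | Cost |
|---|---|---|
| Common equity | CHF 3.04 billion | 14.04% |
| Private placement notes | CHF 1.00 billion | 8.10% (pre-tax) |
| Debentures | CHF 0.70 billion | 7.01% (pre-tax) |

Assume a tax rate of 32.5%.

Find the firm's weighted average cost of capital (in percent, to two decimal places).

Total capital V = 3.04 + 1 + 0.7 = 4.74.
Equity: weight = 3.04/4.74 = 0.6414; cost = 14.04%.
Private placement notes: weight = 1/4.74 = 0.2110; after-tax cost = 8.1% × (1 − 32.5%) = 5.4675%.
Debentures: weight = 0.7/4.74 = 0.1477; after-tax cost = 7.01% × (1 − 32.5%) = 4.7317%.
WACC = 0.6414 × 14.0400% + 0.2110 × 5.4675% + 0.1477 × 4.7317% = 10.8568%.

10.86%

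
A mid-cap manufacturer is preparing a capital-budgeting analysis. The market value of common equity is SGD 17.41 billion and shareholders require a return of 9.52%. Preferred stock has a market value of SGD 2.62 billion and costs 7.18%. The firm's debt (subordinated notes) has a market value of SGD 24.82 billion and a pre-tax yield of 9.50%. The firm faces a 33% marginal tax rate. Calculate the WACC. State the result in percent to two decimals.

7.64%

Total capital V = 17.41 + 2.62 + 24.82 = 44.85.
Equity: weight = 17.41/44.85 = 0.3882; cost = 9.52%.
Preferred: weight = 2.62/44.85 = 0.0584; cost = 7.18%.
Subordinated notes: weight = 24.82/44.85 = 0.5534; after-tax cost = 9.5% × (1 − 33%) = 6.3650%.
WACC = 0.3882 × 9.5200% + 0.0584 × 7.1800% + 0.5534 × 6.3650% = 7.6373%.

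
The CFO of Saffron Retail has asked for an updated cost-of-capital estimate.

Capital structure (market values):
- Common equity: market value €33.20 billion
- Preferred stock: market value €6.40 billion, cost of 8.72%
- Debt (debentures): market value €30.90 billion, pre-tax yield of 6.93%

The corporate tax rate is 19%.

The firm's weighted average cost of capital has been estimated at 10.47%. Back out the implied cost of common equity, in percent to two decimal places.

Total capital V = 33.2 + 6.4 + 30.9 = 70.5.
Equity weight = 33.2/70.5 = 0.4709.
Preferred weight = 6.4/70.5 = 0.0908.
Debentures weight = 30.9/70.5 = 0.4383.
Debt contribution = 0.4383 × 6.93% × (1 − 19%) = 2.4603%.
Preferred contribution = 0.0908 × 8.72% = 0.7916%.
Required equity contribution = 10.47% − 3.2519% = 7.2181%.
Re = 7.2181% / 0.4709 = 15.3276%.

15.33%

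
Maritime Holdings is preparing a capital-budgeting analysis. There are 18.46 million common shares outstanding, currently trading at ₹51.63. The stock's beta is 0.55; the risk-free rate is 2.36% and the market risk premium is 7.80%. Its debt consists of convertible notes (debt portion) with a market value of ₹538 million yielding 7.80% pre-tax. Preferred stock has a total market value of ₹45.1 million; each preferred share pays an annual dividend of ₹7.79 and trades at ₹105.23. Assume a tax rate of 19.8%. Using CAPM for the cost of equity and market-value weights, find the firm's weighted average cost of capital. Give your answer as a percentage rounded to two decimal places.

Cost of equity via CAPM: Re = 2.36% + 0.55 × 7.8% = 6.6500%.
Cost of preferred: Rp = 7.79 / 105.23 = 7.4028%.
Market value of equity E = 51.63 × 18.46m = 953.0898m.
Total capital V = 953.0898 + 45.1 + 538 = 1536.1898.
Equity: weight = 953.0898/1536.1898 = 0.6204; cost = 6.65%.
Preferred: weight = 45.1/1536.1898 = 0.0294; cost = 7.4028%.
Convertible notes (debt portion): weight = 538/1536.1898 = 0.3502; after-tax cost = 7.8% × (1 − 19.8%) = 6.2556%.
WACC = 0.6204 × 6.6500% + 0.0294 × 7.4028% + 0.3502 × 6.2556% = 6.5340%.

6.53%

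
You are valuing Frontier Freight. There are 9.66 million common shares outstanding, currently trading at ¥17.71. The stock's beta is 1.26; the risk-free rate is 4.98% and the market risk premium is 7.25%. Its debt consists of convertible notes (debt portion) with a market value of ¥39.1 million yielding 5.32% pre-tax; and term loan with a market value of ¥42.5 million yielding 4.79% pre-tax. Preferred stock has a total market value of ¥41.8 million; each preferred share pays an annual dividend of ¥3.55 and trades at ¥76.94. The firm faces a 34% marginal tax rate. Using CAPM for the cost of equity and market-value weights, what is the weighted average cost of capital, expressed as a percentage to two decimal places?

9.78%

Cost of equity via CAPM: Re = 4.98% + 1.26 × 7.25% = 14.1150%.
Cost of preferred: Rp = 3.55 / 76.94 = 4.6140%.
Market value of equity E = 17.71 × 9.66m = 171.0786m.
Total capital V = 171.0786 + 41.8 + 39.1 + 42.5 = 294.4786.
Equity: weight = 171.0786/294.4786 = 0.5810; cost = 14.115%.
Preferred: weight = 41.8/294.4786 = 0.1419; cost = 4.614%.
Convertible notes (debt portion): weight = 39.1/294.4786 = 0.1328; after-tax cost = 5.32% × (1 − 34%) = 3.5112%.
Term loan: weight = 42.5/294.4786 = 0.1443; after-tax cost = 4.79% × (1 − 34%) = 3.1614%.
WACC = 0.5810 × 14.1150% + 0.1419 × 4.6140% + 0.1328 × 3.5112% + 0.1443 × 3.1614% = 9.7776%.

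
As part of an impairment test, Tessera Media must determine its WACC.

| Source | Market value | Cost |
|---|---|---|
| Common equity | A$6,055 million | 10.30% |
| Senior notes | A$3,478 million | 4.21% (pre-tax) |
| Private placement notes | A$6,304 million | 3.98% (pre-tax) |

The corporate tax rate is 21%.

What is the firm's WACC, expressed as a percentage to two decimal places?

5.92%

Total capital V = 6055 + 3478 + 6304 = 15837.
Equity: weight = 6055/15837 = 0.3823; cost = 10.3%.
Senior notes: weight = 3478/15837 = 0.2196; after-tax cost = 4.21% × (1 − 21%) = 3.3259%.
Private placement notes: weight = 6304/15837 = 0.3981; after-tax cost = 3.98% × (1 − 21%) = 3.1442%.
WACC = 0.3823 × 10.3000% + 0.2196 × 3.3259% + 0.3981 × 3.1442% = 5.9200%.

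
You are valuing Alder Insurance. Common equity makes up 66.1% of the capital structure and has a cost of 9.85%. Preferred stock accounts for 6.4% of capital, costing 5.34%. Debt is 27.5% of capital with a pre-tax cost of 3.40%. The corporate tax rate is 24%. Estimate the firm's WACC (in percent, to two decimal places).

After-tax cost of debt = 3.4% × (1 − 24%) = 2.5840%.
WACC = 0.661 × 9.8500% + 0.064 × 5.3400% + 0.275 × 2.5840% = 7.5632%.

7.56%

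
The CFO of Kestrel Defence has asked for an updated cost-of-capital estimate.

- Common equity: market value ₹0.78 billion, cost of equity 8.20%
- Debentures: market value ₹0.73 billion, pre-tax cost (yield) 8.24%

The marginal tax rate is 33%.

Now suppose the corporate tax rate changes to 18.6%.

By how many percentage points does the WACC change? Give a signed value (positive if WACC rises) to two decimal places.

+0.57 pp

Current WACC:
Total capital V = 0.78 + 0.73 = 1.51.
Equity: weight = 0.78/1.51 = 0.5166; cost = 8.2%.
Debentures: weight = 0.73/1.51 = 0.4834; after-tax cost = 8.24% × (1 − 33%) = 5.5208%.
WACC = 0.5166 × 8.2000% + 0.4834 × 5.5208% = 6.9048%.
After the change:
Total capital V = 0.78 + 0.73 = 1.51.
Equity: weight = 0.78/1.51 = 0.5166; cost = 8.2%.
Debentures: weight = 0.73/1.51 = 0.4834; after-tax cost = 8.24% × (1 − 18.6%) = 6.7074%.
WACC = 0.5166 × 8.2000% + 0.4834 × 6.7074% = 7.4784%.
Change in WACC = 7.4784% − 6.9048% = 0.5736 pp.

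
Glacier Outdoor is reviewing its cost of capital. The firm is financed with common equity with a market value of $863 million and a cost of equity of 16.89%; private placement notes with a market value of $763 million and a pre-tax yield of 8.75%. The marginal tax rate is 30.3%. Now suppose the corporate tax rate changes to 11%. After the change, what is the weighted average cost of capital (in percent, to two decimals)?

12.62%

After the change:
Total capital V = 863 + 763 = 1626.
Equity: weight = 863/1626 = 0.5308; cost = 16.89%.
Private placement notes: weight = 763/1626 = 0.4692; after-tax cost = 8.75% × (1 − 11%) = 7.7875%.
WACC = 0.5308 × 16.8900% + 0.4692 × 7.7875% = 12.6187%.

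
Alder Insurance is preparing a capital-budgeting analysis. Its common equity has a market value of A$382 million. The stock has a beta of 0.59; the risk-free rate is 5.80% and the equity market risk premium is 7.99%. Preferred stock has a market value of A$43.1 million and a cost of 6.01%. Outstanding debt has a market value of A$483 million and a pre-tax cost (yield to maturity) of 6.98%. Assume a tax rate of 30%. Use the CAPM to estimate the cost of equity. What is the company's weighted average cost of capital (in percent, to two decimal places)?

Cost of equity via CAPM: Re = 5.8% + 0.59 × 7.99% = 10.5141%.
Total capital V = 382 + 43.1 + 483 = 908.1.
Equity: weight = 382/908.1 = 0.4207; cost = 10.5141%.
Preferred: weight = 43.1/908.1 = 0.0475; cost = 6.01%.
Debt: weight = 483/908.1 = 0.5319; after-tax cost = 6.98% × (1 − 30%) = 4.8860%.
WACC = 0.4207 × 10.5141% + 0.0475 × 6.0100% + 0.5319 × 4.8860% = 7.3069%.

7.31%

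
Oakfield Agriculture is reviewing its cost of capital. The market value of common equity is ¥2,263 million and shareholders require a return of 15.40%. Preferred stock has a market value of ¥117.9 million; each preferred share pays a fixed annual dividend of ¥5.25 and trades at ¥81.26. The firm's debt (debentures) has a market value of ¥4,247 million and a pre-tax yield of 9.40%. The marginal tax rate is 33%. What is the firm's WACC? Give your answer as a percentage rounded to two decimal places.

Cost of preferred: Rp = 5.25 / 81.26 = 6.4607%.
Total capital V = 2263 + 117.9 + 4247 = 6627.9.
Equity: weight = 2263/6627.9 = 0.3414; cost = 15.4%.
Preferred: weight = 117.9/6627.9 = 0.0178; cost = 6.4607%.
Debentures: weight = 4247/6627.9 = 0.6408; after-tax cost = 9.4% × (1 − 33%) = 6.2980%.
WACC = 0.3414 × 15.4000% + 0.0178 × 6.4607% + 0.6408 × 6.2980% = 9.4086%.

9.41%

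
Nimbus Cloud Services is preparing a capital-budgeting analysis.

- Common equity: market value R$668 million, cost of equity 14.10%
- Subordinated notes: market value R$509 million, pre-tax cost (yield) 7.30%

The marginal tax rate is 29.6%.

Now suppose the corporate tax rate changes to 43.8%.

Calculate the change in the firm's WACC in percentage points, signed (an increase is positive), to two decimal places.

-0.45 pp

Current WACC:
Total capital V = 668 + 509 = 1177.
Equity: weight = 668/1177 = 0.5675; cost = 14.1%.
Subordinated notes: weight = 509/1177 = 0.4325; after-tax cost = 7.3% × (1 − 29.6%) = 5.1392%.
WACC = 0.5675 × 14.1000% + 0.4325 × 5.1392% = 10.2249%.
After the change:
Total capital V = 668 + 509 = 1177.
Equity: weight = 668/1177 = 0.5675; cost = 14.1%.
Subordinated notes: weight = 509/1177 = 0.4325; after-tax cost = 7.3% × (1 − 43.8%) = 4.1026%.
WACC = 0.5675 × 14.1000% + 0.4325 × 4.1026% = 9.7766%.
Change in WACC = 9.7766% − 10.2249% = -0.4483 pp.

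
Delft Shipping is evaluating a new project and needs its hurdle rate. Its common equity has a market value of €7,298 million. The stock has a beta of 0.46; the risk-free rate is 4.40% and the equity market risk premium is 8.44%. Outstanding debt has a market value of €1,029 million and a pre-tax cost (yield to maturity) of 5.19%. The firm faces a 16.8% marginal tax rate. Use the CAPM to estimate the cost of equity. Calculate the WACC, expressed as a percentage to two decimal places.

Cost of equity via CAPM: Re = 4.4% + 0.46 × 8.44% = 8.2824%.
Total capital V = 7298 + 1029 = 8327.
Equity: weight = 7298/8327 = 0.8764; cost = 8.2824%.
Debt: weight = 1029/8327 = 0.1236; after-tax cost = 5.19% × (1 − 16.8%) = 4.3181%.
WACC = 0.8764 × 8.2824% + 0.1236 × 4.3181% = 7.7925%.

7.79%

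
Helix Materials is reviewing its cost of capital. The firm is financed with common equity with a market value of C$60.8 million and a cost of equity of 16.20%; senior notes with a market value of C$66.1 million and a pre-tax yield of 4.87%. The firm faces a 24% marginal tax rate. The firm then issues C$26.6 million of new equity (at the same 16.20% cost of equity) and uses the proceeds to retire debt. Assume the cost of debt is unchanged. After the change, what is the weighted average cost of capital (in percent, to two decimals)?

12.31%

After the change:
Total capital V = 87.4 + 39.5 = 126.9.
Equity: weight = 87.4/126.9 = 0.6887; cost = 16.2%.
Senior notes: weight = 39.5/126.9 = 0.3113; after-tax cost = 4.87% × (1 − 24%) = 3.7012%.
WACC = 0.6887 × 16.2000% + 0.3113 × 3.7012% = 12.3095%.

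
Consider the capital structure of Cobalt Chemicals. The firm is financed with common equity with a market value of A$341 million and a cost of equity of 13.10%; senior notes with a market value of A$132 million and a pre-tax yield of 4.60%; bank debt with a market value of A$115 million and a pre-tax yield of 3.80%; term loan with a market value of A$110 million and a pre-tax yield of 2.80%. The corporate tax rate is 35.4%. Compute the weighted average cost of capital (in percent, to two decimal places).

7.65%

Total capital V = 341 + 132 + 115 + 110 = 698.
Equity: weight = 341/698 = 0.4885; cost = 13.1%.
Senior notes: weight = 132/698 = 0.1891; after-tax cost = 4.6% × (1 − 35.4%) = 2.9716%.
Bank debt: weight = 115/698 = 0.1648; after-tax cost = 3.8% × (1 − 35.4%) = 2.4548%.
Term loan: weight = 110/698 = 0.1576; after-tax cost = 2.8% × (1 − 35.4%) = 1.8088%.
WACC = 0.4885 × 13.1000% + 0.1891 × 2.9716% + 0.1648 × 2.4548% + 0.1576 × 1.8088% = 7.6513%.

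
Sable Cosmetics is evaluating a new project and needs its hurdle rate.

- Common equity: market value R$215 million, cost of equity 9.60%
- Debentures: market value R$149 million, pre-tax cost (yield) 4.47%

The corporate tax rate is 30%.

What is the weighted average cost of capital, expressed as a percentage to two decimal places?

6.95%

Total capital V = 215 + 149 = 364.
Equity: weight = 215/364 = 0.5907; cost = 9.6%.
Debentures: weight = 149/364 = 0.4093; after-tax cost = 4.47% × (1 − 30%) = 3.1290%.
WACC = 0.5907 × 9.6000% + 0.4093 × 3.1290% = 6.9512%.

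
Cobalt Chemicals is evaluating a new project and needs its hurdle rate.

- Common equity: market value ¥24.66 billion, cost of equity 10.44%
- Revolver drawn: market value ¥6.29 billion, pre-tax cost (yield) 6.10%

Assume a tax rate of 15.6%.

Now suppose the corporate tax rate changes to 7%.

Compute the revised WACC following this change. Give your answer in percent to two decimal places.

After the change:
Total capital V = 24.66 + 6.29 = 30.95.
Equity: weight = 24.66/30.95 = 0.7968; cost = 10.44%.
Revolver drawn: weight = 6.29/30.95 = 0.2032; after-tax cost = 6.1% × (1 − 7%) = 5.6730%.
WACC = 0.7968 × 10.4400% + 0.2032 × 5.6730% = 9.4712%.

9.47%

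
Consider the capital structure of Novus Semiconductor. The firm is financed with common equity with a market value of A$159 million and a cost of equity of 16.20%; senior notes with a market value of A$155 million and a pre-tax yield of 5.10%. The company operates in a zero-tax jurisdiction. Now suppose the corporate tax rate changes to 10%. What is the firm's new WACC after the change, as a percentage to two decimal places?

10.47%

After the change:
Total capital V = 159 + 155 = 314.
Equity: weight = 159/314 = 0.5064; cost = 16.2%.
Senior notes: weight = 155/314 = 0.4936; after-tax cost = 5.1% × (1 − 10%) = 4.5900%.
WACC = 0.5064 × 16.2000% + 0.4936 × 4.5900% = 10.4689%.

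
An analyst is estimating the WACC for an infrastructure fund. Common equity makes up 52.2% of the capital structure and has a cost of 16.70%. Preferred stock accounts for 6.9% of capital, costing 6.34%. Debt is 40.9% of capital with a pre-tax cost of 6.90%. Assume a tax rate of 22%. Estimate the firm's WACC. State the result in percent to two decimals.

11.36%

After-tax cost of debt = 6.9% × (1 − 22%) = 5.3820%.
WACC = 0.522 × 16.7000% + 0.069 × 6.3400% + 0.409 × 5.3820% = 11.3561%.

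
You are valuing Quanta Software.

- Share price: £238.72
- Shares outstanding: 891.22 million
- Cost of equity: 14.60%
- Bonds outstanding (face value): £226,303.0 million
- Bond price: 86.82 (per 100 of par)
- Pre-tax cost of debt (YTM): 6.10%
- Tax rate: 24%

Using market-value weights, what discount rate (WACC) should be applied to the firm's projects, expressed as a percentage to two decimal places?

9.82%

Market value of equity E = 238.72 × 891.22m = 212752.0384m. Market value of debt D = 226303m × 86.82/100 = 196476.2646m.
Total capital V = 212752.0384 + 196476.2646 = 409228.303.
Equity: weight = 212752.0384/409228.303 = 0.5199; cost = 14.6%.
Bonds outstanding: weight = 196476.2646/409228.303 = 0.4801; after-tax cost = 6.1% × (1 − 24%) = 4.6360%.
WACC = 0.5199 × 14.6000% + 0.4801 × 4.6360% = 9.8161%.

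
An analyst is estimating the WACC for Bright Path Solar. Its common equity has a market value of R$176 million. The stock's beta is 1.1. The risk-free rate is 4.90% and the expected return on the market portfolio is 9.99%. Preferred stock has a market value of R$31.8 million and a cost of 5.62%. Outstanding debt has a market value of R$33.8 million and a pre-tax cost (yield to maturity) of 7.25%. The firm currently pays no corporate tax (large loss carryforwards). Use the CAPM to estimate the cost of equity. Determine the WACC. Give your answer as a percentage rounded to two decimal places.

Market risk premium = 9.99% − 4.9% = 5.09%.
Cost of equity via CAPM: Re = 4.9% + 1.1 × 5.09% = 10.4990%.
Total capital V = 176 + 31.8 + 33.8 = 241.6.
Equity: weight = 176/241.6 = 0.7285; cost = 10.499%.
Preferred: weight = 31.8/241.6 = 0.1316; cost = 5.62%.
Debt: weight = 33.8/241.6 = 0.1399; after-tax cost = 7.25% × (1 − 0%) = 7.2500%.
WACC = 0.7285 × 10.4990% + 0.1316 × 5.6200% + 0.1399 × 7.2500% = 9.4023%.

9.40%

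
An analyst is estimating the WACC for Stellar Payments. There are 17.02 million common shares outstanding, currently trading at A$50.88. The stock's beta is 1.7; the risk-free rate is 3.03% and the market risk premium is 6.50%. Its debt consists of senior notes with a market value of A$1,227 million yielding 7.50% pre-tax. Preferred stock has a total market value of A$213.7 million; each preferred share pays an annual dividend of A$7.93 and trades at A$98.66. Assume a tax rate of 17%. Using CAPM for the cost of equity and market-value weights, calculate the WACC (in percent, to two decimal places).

9.34%

Cost of equity via CAPM: Re = 3.03% + 1.7 × 6.5% = 14.0800%.
Cost of preferred: Rp = 7.93 / 98.66 = 8.0377%.
Market value of equity E = 50.88 × 17.02m = 865.9776m.
Total capital V = 865.9776 + 213.7 + 1227 = 2306.6776.
Equity: weight = 865.9776/2306.6776 = 0.3754; cost = 14.08%.
Preferred: weight = 213.7/2306.6776 = 0.0926; cost = 8.0377%.
Senior notes: weight = 1227/2306.6776 = 0.5319; after-tax cost = 7.5% × (1 − 17%) = 6.2250%.
WACC = 0.3754 × 14.0800% + 0.0926 × 8.0377% + 0.5319 × 6.2250% = 9.3419%.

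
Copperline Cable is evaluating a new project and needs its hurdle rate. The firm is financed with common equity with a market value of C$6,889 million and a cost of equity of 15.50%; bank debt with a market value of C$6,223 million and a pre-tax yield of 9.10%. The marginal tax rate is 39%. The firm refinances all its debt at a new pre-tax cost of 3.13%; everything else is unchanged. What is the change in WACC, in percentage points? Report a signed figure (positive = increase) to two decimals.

Current WACC:
Total capital V = 6889 + 6223 = 13112.
Equity: weight = 6889/13112 = 0.5254; cost = 15.5%.
Bank debt: weight = 6223/13112 = 0.4746; after-tax cost = 9.1% × (1 − 39%) = 5.5510%.
WACC = 0.5254 × 15.5000% + 0.4746 × 5.5510% = 10.7782%.
After the change:
Total capital V = 6889 + 6223 = 13112.
Equity: weight = 6889/13112 = 0.5254; cost = 15.5%.
Bank debt: weight = 6223/13112 = 0.4746; after-tax cost = 3.13% × (1 − 39%) = 1.9093%.
WACC = 0.5254 × 15.5000% + 0.4746 × 1.9093% = 9.0498%.
Change in WACC = 9.0498% − 10.7782% = -1.7284 pp.

-1.73 pp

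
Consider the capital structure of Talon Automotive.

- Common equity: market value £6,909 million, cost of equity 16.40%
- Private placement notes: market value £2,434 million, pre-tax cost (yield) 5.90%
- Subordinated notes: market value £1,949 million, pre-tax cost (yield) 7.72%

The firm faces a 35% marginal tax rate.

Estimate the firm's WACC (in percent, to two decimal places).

11.73%

Total capital V = 6909 + 2434 + 1949 = 11292.
Equity: weight = 6909/11292 = 0.6118; cost = 16.4%.
Private placement notes: weight = 2434/11292 = 0.2156; after-tax cost = 5.9% × (1 − 35%) = 3.8350%.
Subordinated notes: weight = 1949/11292 = 0.1726; after-tax cost = 7.72% × (1 − 35%) = 5.0180%.
WACC = 0.6118 × 16.4000% + 0.2156 × 3.8350% + 0.1726 × 5.0180% = 11.7271%.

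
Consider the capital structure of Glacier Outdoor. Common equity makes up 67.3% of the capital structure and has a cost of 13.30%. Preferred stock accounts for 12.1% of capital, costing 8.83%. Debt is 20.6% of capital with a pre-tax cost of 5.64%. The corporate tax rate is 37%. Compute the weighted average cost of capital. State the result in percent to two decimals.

10.75%

After-tax cost of debt = 5.64% × (1 − 37%) = 3.5532%.
WACC = 0.673 × 13.3000% + 0.121 × 8.8300% + 0.206 × 3.5532% = 10.7513%.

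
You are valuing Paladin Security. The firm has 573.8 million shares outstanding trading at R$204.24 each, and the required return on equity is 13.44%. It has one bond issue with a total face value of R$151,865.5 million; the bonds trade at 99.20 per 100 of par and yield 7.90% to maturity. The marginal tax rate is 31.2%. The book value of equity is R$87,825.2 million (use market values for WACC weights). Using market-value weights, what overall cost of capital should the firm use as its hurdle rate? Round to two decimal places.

Market value of equity E = 204.24 × 573.8m = 117192.912m. Market value of debt D = 151865.5m × 99.2/100 = 150650.576m.
Total capital V = 117192.912 + 150650.576 = 267843.488.
Equity: weight = 117192.912/267843.488 = 0.4375; cost = 13.44%.
Bonds outstanding: weight = 150650.576/267843.488 = 0.5625; after-tax cost = 7.9% × (1 − 31.2%) = 5.4352%.
WACC = 0.4375 × 13.4400% + 0.5625 × 5.4352% = 8.9376%.

8.94%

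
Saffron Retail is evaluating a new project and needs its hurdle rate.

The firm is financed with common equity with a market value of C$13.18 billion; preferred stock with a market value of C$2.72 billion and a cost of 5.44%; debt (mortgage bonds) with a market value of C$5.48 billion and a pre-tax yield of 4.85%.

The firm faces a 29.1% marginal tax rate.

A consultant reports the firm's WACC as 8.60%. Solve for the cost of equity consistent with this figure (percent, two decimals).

Total capital V = 13.18 + 2.72 + 5.48 = 21.38.
Equity weight = 13.18/21.38 = 0.6165.
Preferred weight = 2.72/21.38 = 0.1272.
Mortgage bonds weight = 5.48/21.38 = 0.2563.
Debt contribution = 0.2563 × 4.85% × (1 − 29.1%) = 0.8814%.
Preferred contribution = 0.1272 × 5.44% = 0.6921%.
Required equity contribution = 8.6% − 1.5735% = 7.0265%.
Re = 7.0265% / 0.6165 = 11.3981%.

11.40%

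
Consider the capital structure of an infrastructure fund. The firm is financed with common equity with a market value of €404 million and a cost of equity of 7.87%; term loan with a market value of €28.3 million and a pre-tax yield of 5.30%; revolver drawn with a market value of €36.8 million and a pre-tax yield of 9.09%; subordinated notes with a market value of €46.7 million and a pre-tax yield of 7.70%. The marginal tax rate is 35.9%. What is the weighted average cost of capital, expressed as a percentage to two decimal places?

Total capital V = 404 + 28.3 + 36.8 + 46.7 = 515.8.
Equity: weight = 404/515.8 = 0.7832; cost = 7.87%.
Term loan: weight = 28.3/515.8 = 0.0549; after-tax cost = 5.3% × (1 − 35.9%) = 3.3973%.
Revolver drawn: weight = 36.8/515.8 = 0.0713; after-tax cost = 9.09% × (1 − 35.9%) = 5.8267%.
Subordinated notes: weight = 46.7/515.8 = 0.0905; after-tax cost = 7.7% × (1 − 35.9%) = 4.9357%.
WACC = 0.7832 × 7.8700% + 0.0549 × 3.3973% + 0.0713 × 5.8267% + 0.0905 × 4.9357% = 7.2132%.

7.21%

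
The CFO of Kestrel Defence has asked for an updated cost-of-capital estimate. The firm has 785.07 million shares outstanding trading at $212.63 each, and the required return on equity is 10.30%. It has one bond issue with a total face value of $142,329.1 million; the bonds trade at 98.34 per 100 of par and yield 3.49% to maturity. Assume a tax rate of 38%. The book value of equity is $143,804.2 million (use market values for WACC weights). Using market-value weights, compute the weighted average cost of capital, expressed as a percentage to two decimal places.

Market value of equity E = 212.63 × 785.07m = 166929.4341m. Market value of debt D = 142329.1m × 98.34/100 = 139966.43694m.
Total capital V = 166929.4341 + 139966.43694 = 306895.87104.
Equity: weight = 166929.4341/306895.87104 = 0.5439; cost = 10.3%.
Bonds outstanding: weight = 139966.43694/306895.87104 = 0.4561; after-tax cost = 3.49% × (1 − 38%) = 2.1638%.
WACC = 0.5439 × 10.3000% + 0.4561 × 2.1638% = 6.5893%.

6.59%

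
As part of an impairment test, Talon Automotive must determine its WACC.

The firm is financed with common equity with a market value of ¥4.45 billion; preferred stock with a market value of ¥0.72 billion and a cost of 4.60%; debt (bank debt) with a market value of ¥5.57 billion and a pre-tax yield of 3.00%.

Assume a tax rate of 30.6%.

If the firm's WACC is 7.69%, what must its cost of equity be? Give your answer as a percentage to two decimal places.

Total capital V = 4.45 + 0.72 + 5.57 = 10.74.
Equity weight = 4.45/10.74 = 0.4143.
Preferred weight = 0.72/10.74 = 0.0670.
Bank debt weight = 5.57/10.74 = 0.5186.
Debt contribution = 0.5186 × 3% × (1 − 30.6%) = 1.0798%.
Preferred contribution = 0.0670 × 4.6% = 0.3084%.
Required equity contribution = 7.69% − 1.3882% = 6.3018%.
Re = 6.3018% / 0.4143 = 15.2094%.

15.21%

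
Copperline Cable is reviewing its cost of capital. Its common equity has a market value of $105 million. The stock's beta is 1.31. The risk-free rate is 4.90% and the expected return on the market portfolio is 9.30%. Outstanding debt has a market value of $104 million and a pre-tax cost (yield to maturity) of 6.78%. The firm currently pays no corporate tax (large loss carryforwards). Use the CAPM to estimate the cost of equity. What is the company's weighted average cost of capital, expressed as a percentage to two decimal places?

Market risk premium = 9.3% − 4.9% = 4.4%.
Cost of equity via CAPM: Re = 4.9% + 1.31 × 4.4% = 10.6640%.
Total capital V = 105 + 104 = 209.
Equity: weight = 105/209 = 0.5024; cost = 10.664%.
Debt: weight = 104/209 = 0.4976; after-tax cost = 6.78% × (1 − 0%) = 6.7800%.
WACC = 0.5024 × 10.6640% + 0.4976 × 6.7800% = 8.7313%.

8.73%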